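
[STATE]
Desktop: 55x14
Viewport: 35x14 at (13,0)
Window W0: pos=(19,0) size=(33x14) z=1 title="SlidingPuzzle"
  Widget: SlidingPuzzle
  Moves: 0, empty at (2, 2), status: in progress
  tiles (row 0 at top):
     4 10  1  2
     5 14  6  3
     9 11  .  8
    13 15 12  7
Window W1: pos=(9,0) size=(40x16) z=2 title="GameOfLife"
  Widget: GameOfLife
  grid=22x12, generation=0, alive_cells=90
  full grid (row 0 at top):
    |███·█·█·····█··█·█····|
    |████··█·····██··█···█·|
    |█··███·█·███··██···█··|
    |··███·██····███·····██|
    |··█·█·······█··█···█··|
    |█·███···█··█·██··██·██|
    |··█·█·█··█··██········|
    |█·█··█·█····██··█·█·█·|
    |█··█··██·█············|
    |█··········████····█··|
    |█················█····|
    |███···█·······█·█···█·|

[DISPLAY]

━━━━━━━━━━━━━━━━━━━━━━━━━━━━━━━━━━━
meOfLife                           
───────────────────────────────────
: 0                                
·█·█·····█··█·█····                
█··█·····██··█···█·                
███·█·███··██···█··                
██·██····███·····██                
·█·······█··█···█··                
██···█··█·██··██·██                
·█·█··█··██········                
··█·█····██··█·█·█·                
█··██·█············                
········████····█··                


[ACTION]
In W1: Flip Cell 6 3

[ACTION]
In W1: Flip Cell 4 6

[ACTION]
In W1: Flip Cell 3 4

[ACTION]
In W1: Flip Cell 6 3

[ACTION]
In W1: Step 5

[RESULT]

━━━━━━━━━━━━━━━━━━━━━━━━━━━━━━━━━━━
meOfLife                           
───────────────────────────────────
: 5                                
············█······                
···········██······                
······█············                
·█···█·█·█·█·······                
·██····█·█·█·······                
█··█·····█·········                
···█············█··                
·█··██···███····███                
·█···█···█··█···███                
·█····███·███······                


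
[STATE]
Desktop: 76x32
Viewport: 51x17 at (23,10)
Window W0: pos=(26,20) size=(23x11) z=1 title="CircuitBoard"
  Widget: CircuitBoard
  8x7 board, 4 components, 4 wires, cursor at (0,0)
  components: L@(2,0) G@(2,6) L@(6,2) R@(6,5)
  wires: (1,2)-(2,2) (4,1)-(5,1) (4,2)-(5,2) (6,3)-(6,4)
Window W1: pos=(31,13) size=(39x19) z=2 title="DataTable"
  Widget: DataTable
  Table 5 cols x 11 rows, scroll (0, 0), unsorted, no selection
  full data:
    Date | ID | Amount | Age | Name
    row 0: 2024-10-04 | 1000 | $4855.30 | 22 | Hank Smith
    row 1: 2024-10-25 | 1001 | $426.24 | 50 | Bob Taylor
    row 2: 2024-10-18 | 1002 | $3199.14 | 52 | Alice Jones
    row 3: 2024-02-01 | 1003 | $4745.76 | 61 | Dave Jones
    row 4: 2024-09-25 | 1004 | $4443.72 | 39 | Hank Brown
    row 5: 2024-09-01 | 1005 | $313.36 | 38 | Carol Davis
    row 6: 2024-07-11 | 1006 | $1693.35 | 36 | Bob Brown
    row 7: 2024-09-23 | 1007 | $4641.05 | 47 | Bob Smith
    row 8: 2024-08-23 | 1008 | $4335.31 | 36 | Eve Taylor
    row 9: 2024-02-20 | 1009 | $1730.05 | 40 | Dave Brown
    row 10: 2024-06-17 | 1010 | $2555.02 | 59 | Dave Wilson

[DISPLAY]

                                                   
                                                   
                                                   
        ┏━━━━━━━━━━━━━━━━━━━━━━━━━━━━━━━━━━━━━┓    
        ┃ DataTable                           ┃    
        ┠─────────────────────────────────────┨    
        ┃Date      │ID  │Amount  │Age│Name    ┃    
        ┃──────────┼────┼────────┼───┼────────┃    
        ┃2024-10-04│1000│$4855.30│22 │Hank Smi┃    
        ┃2024-10-25│1001│$426.24 │50 │Bob Tayl┃    
   ┏━━━━┃2024-10-18│1002│$3199.14│52 │Alice Jo┃    
   ┃ Cir┃2024-02-01│1003│$4745.76│61 │Dave Jon┃    
   ┠────┃2024-09-25│1004│$4443.72│39 │Hank Bro┃    
   ┃   0┃2024-09-01│1005│$313.36 │38 │Carol Da┃    
   ┃0  [┃2024-07-11│1006│$1693.35│36 │Bob Brow┃    
   ┃    ┃2024-09-23│1007│$4641.05│47 │Bob Smit┃    
   ┃1   ┃2024-08-23│1008│$4335.31│36 │Eve Tayl┃    


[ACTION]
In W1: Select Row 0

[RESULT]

                                                   
                                                   
                                                   
        ┏━━━━━━━━━━━━━━━━━━━━━━━━━━━━━━━━━━━━━┓    
        ┃ DataTable                           ┃    
        ┠─────────────────────────────────────┨    
        ┃Date      │ID  │Amount  │Age│Name    ┃    
        ┃──────────┼────┼────────┼───┼────────┃    
        ┃>024-10-04│1000│$4855.30│22 │Hank Smi┃    
        ┃2024-10-25│1001│$426.24 │50 │Bob Tayl┃    
   ┏━━━━┃2024-10-18│1002│$3199.14│52 │Alice Jo┃    
   ┃ Cir┃2024-02-01│1003│$4745.76│61 │Dave Jon┃    
   ┠────┃2024-09-25│1004│$4443.72│39 │Hank Bro┃    
   ┃   0┃2024-09-01│1005│$313.36 │38 │Carol Da┃    
   ┃0  [┃2024-07-11│1006│$1693.35│36 │Bob Brow┃    
   ┃    ┃2024-09-23│1007│$4641.05│47 │Bob Smit┃    
   ┃1   ┃2024-08-23│1008│$4335.31│36 │Eve Tayl┃    


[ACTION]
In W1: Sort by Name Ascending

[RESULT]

                                                   
                                                   
                                                   
        ┏━━━━━━━━━━━━━━━━━━━━━━━━━━━━━━━━━━━━━┓    
        ┃ DataTable                           ┃    
        ┠─────────────────────────────────────┨    
        ┃Date      │ID  │Amount  │Age│Name    ┃    
        ┃──────────┼────┼────────┼───┼────────┃    
        ┃>024-10-18│1002│$3199.14│52 │Alice Jo┃    
        ┃2024-07-11│1006│$1693.35│36 │Bob Brow┃    
   ┏━━━━┃2024-09-23│1007│$4641.05│47 │Bob Smit┃    
   ┃ Cir┃2024-10-25│1001│$426.24 │50 │Bob Tayl┃    
   ┠────┃2024-09-01│1005│$313.36 │38 │Carol Da┃    
   ┃   0┃2024-02-20│1009│$1730.05│40 │Dave Bro┃    
   ┃0  [┃2024-02-01│1003│$4745.76│61 │Dave Jon┃    
   ┃    ┃2024-06-17│1010│$2555.02│59 │Dave Wil┃    
   ┃1   ┃2024-08-23│1008│$4335.31│36 │Eve Tayl┃    


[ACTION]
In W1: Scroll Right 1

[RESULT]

                                                   
                                                   
                                                   
        ┏━━━━━━━━━━━━━━━━━━━━━━━━━━━━━━━━━━━━━┓    
        ┃ DataTable                           ┃    
        ┠─────────────────────────────────────┨    
        ┃ate      │ID  │Amount  │Age│Name     ┃    
        ┃─────────┼────┼────────┼───┼─────────┃    
        ┃024-10-18│1002│$3199.14│52 │Alice Jon┃    
        ┃024-07-11│1006│$1693.35│36 │Bob Brown┃    
   ┏━━━━┃024-09-23│1007│$4641.05│47 │Bob Smith┃    
   ┃ Cir┃024-10-25│1001│$426.24 │50 │Bob Taylo┃    
   ┠────┃024-09-01│1005│$313.36 │38 │Carol Dav┃    
   ┃   0┃024-02-20│1009│$1730.05│40 │Dave Brow┃    
   ┃0  [┃024-02-01│1003│$4745.76│61 │Dave Jone┃    
   ┃    ┃024-06-17│1010│$2555.02│59 │Dave Wils┃    
   ┃1   ┃024-08-23│1008│$4335.31│36 │Eve Taylo┃    


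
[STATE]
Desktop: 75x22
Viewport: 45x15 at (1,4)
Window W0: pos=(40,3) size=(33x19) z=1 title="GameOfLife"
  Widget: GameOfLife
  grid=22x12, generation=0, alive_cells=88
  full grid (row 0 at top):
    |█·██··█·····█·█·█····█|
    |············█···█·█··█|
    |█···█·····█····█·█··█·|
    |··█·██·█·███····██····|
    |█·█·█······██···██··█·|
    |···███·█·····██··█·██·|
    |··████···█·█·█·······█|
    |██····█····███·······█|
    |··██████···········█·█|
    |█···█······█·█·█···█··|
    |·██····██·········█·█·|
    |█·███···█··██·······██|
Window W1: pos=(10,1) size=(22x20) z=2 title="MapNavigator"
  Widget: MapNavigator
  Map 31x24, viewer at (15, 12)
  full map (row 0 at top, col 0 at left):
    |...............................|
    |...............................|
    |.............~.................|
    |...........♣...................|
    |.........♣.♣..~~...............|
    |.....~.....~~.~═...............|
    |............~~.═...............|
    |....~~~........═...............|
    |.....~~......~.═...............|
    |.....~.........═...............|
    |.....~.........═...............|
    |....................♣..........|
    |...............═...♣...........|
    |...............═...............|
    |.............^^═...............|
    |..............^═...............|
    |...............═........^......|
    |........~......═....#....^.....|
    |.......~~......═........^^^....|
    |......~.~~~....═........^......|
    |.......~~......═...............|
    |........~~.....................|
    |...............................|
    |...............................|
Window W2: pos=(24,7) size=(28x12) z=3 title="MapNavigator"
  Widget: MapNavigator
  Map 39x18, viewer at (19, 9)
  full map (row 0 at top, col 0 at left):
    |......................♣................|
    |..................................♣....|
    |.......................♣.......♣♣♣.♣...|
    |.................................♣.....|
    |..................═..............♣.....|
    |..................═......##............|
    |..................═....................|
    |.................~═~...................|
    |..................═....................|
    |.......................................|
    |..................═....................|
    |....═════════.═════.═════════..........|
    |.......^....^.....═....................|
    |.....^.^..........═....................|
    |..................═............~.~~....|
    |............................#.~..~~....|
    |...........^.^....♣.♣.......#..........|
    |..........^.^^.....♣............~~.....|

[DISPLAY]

         ┃....♣.♣..~~.........┃        ┃ Game
         ┃~.....~~.~═.........┃        ┠─────
         ┃.......~~.═.........┃        ┃Gen: 
         ┃~~........═..┏━━━━━━━━━━━━━━━━━━━━━
         ┃~~......~.═..┃ MapNavigator        
         ┃~.........═..┠─────────────────────
         ┃~.........═..┃............═......##
         ┃.............┃............═........
         ┃..........@..┃...........~═~.......
         ┃..........═..┃............═........
         ┃........^^═..┃.............@.......
         ┃.........^═..┃............═........
         ┃..........═..┃═══════.═════.═══════
         ┃...~......═..┃.^....^.....═........
         ┃..~~......═..┗━━━━━━━━━━━━━━━━━━━━━


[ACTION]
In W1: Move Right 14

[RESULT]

         ┃............        ┃        ┃ Game
         ┃............        ┃        ┠─────
         ┃............        ┃        ┃Gen: 
         ┃............ ┏━━━━━━━━━━━━━━━━━━━━━
         ┃............ ┃ MapNavigator        
         ┃............ ┠─────────────────────
         ┃............ ┃............═......##
         ┃.♣.......... ┃............═........
         ┃♣.........@. ┃...........~═~.......
         ┃............ ┃............═........
         ┃............ ┃.............@.......
         ┃............ ┃............═........
         ┃.....^...... ┃═══════.═════.═══════
         ┃.#....^..... ┃.^....^.....═........
         ┃.....^^^.... ┗━━━━━━━━━━━━━━━━━━━━━


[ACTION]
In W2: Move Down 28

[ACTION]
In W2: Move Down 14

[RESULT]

         ┃............        ┃        ┃ Game
         ┃............        ┃        ┠─────
         ┃............        ┃        ┃Gen: 
         ┃............ ┏━━━━━━━━━━━━━━━━━━━━━
         ┃............ ┃ MapNavigator        
         ┃............ ┠─────────────────────
         ┃............ ┃.^..........═........
         ┃.♣.......... ┃............═........
         ┃♣.........@. ┃.....................
         ┃............ ┃.....^.^....♣.♣......
         ┃............ ┃....^.^^.....@.......
         ┃............ ┃                     
         ┃.....^...... ┃                     
         ┃.#....^..... ┃                     
         ┃.....^^^.... ┗━━━━━━━━━━━━━━━━━━━━━


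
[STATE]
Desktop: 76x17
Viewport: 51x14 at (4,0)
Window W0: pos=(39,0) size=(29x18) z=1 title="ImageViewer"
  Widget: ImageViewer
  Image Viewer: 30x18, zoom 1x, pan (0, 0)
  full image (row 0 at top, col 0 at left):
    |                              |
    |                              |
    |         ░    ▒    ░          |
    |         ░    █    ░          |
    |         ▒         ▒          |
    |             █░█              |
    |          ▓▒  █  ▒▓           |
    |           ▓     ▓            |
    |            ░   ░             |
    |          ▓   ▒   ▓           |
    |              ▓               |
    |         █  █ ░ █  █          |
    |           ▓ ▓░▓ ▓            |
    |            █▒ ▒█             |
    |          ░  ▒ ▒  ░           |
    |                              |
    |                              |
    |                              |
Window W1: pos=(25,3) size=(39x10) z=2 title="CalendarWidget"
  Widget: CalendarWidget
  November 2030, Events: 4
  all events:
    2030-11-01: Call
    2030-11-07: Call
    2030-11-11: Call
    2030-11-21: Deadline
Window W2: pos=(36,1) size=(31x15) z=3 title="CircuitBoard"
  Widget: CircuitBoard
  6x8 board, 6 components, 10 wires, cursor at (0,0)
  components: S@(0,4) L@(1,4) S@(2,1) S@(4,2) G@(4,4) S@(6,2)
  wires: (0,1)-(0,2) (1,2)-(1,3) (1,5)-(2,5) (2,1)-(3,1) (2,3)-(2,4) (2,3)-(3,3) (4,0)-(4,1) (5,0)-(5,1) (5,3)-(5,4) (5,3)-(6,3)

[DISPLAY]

                                   ┏━━━━━━━━━━━━━━━
                                ┏━━━━━━━━━━━━━━━━━━
                                ┃ CircuitBoard     
                     ┏━━━━━━━━━━┠──────────────────
                     ┃ CalendarW┃   0 1 2 3 4 5    
                     ┠──────────┃0  [.]  · ─ ·     
                     ┃          ┃                  
                     ┃Mo Tu We T┃1           · ─ · 
                     ┃          ┃                  
                     ┃ 4  5  6  ┃2       S       · 
                     ┃11* 12 13 ┃        │       │ 
                     ┃18 19 20 2┃3       ·       · 
                     ┗━━━━━━━━━━┃                  
                                ┃4   · ─ ·   S     


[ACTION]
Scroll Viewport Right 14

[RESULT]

                     ┏━━━━━━━━━━━━━━━━━━━━━━━━━━━┓ 
                  ┏━━━━━━━━━━━━━━━━━━━━━━━━━━━━━┓┃ 
                  ┃ CircuitBoard                ┃┨ 
       ┏━━━━━━━━━━┠─────────────────────────────┨┃ 
       ┃ CalendarW┃   0 1 2 3 4 5               ┃┃ 
       ┠──────────┃0  [.]  · ─ ·       S        ┃┃ 
       ┃          ┃                             ┃┃ 
       ┃Mo Tu We T┃1           · ─ ·   L   ·    ┃┃ 
       ┃          ┃                        │    ┃┃ 
       ┃ 4  5  6  ┃2       S       · ─ ·   ·    ┃┃ 
       ┃11* 12 13 ┃        │       │            ┃┃ 
       ┃18 19 20 2┃3       ·       ·            ┃┃ 
       ┗━━━━━━━━━━┃                             ┃┃ 
                  ┃4   · ─ ·   S       G        ┃┃ 


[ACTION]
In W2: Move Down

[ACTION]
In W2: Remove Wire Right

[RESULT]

                     ┏━━━━━━━━━━━━━━━━━━━━━━━━━━━┓ 
                  ┏━━━━━━━━━━━━━━━━━━━━━━━━━━━━━┓┃ 
                  ┃ CircuitBoard                ┃┨ 
       ┏━━━━━━━━━━┠─────────────────────────────┨┃ 
       ┃ CalendarW┃   0 1 2 3 4 5               ┃┃ 
       ┠──────────┃0       · ─ ·       S        ┃┃ 
       ┃          ┃                             ┃┃ 
       ┃Mo Tu We T┃1  [.]      · ─ ·   L   ·    ┃┃ 
       ┃          ┃                        │    ┃┃ 
       ┃ 4  5  6  ┃2       S       · ─ ·   ·    ┃┃ 
       ┃11* 12 13 ┃        │       │            ┃┃ 
       ┃18 19 20 2┃3       ·       ·            ┃┃ 
       ┗━━━━━━━━━━┃                             ┃┃ 
                  ┃4   · ─ ·   S       G        ┃┃ 


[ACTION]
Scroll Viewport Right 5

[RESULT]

                ┏━━━━━━━━━━━━━━━━━━━━━━━━━━━┓      
             ┏━━━━━━━━━━━━━━━━━━━━━━━━━━━━━┓┃      
             ┃ CircuitBoard                ┃┨      
  ┏━━━━━━━━━━┠─────────────────────────────┨┃      
  ┃ CalendarW┃   0 1 2 3 4 5               ┃┃      
  ┠──────────┃0       · ─ ·       S        ┃┃      
  ┃          ┃                             ┃┃      
  ┃Mo Tu We T┃1  [.]      · ─ ·   L   ·    ┃┃      
  ┃          ┃                        │    ┃┃      
  ┃ 4  5  6  ┃2       S       · ─ ·   ·    ┃┃      
  ┃11* 12 13 ┃        │       │            ┃┃      
  ┃18 19 20 2┃3       ·       ·            ┃┃      
  ┗━━━━━━━━━━┃                             ┃┃      
             ┃4   · ─ ·   S       G        ┃┃      


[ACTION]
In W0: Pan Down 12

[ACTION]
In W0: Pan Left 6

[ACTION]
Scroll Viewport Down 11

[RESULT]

  ┏━━━━━━━━━━┠─────────────────────────────┨┃      
  ┃ CalendarW┃   0 1 2 3 4 5               ┃┃      
  ┠──────────┃0       · ─ ·       S        ┃┃      
  ┃          ┃                             ┃┃      
  ┃Mo Tu We T┃1  [.]      · ─ ·   L   ·    ┃┃      
  ┃          ┃                        │    ┃┃      
  ┃ 4  5  6  ┃2       S       · ─ ·   ·    ┃┃      
  ┃11* 12 13 ┃        │       │            ┃┃      
  ┃18 19 20 2┃3       ·       ·            ┃┃      
  ┗━━━━━━━━━━┃                             ┃┃      
             ┃4   · ─ ·   S       G        ┃┃      
             ┃                             ┃┃      
             ┗━━━━━━━━━━━━━━━━━━━━━━━━━━━━━┛┃      
                ┃                           ┃      


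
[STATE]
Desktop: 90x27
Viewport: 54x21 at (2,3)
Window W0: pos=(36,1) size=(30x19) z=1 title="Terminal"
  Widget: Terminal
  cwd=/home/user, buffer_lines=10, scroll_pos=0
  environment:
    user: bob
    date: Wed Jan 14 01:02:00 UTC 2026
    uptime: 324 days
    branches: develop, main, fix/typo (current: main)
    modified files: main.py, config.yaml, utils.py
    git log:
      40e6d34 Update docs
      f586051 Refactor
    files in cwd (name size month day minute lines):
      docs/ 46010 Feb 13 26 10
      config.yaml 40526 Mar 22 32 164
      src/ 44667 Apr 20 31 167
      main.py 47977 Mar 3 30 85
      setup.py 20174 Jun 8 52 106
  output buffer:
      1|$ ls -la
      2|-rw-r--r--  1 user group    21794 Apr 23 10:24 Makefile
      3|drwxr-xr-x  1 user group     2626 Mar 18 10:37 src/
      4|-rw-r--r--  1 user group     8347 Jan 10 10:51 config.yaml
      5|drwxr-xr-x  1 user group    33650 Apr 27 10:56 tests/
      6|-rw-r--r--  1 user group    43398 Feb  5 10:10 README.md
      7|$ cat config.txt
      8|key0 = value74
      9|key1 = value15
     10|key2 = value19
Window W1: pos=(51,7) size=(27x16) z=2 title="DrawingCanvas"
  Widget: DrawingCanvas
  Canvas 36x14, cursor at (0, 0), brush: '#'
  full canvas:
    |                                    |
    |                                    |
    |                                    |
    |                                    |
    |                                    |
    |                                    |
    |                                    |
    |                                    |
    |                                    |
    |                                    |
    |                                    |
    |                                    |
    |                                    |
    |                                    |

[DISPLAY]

                                  ┠───────────────────
                                  ┃$ ls -la           
                                  ┃-rw-r--r--  1 user 
                                  ┃drwxr-xr-x  1 user 
                                  ┃-rw-r--r--  1 ┏━━━━
                                  ┃drwxr-xr-x  1 ┃ Dra
                                  ┃-rw-r--r--  1 ┠────
                                  ┃$ cat config.t┃+   
                                  ┃key0 = value74┃    
                                  ┃key1 = value15┃    
                                  ┃key2 = value19┃    
                                  ┃$ █           ┃    
                                  ┃              ┃    
                                  ┃              ┃    
                                  ┃              ┃    
                                  ┃              ┃    
                                  ┗━━━━━━━━━━━━━━┃    
                                                 ┃    
                                                 ┃    
                                                 ┗━━━━
                                                      


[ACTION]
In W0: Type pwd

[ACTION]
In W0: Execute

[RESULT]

                                  ┠───────────────────
                                  ┃$ ls -la           
                                  ┃-rw-r--r--  1 user 
                                  ┃drwxr-xr-x  1 user 
                                  ┃-rw-r--r--  1 ┏━━━━
                                  ┃drwxr-xr-x  1 ┃ Dra
                                  ┃-rw-r--r--  1 ┠────
                                  ┃$ cat config.t┃+   
                                  ┃key0 = value74┃    
                                  ┃key1 = value15┃    
                                  ┃key2 = value19┃    
                                  ┃$ pwd         ┃    
                                  ┃/home/user    ┃    
                                  ┃$ █           ┃    
                                  ┃              ┃    
                                  ┃              ┃    
                                  ┗━━━━━━━━━━━━━━┃    
                                                 ┃    
                                                 ┃    
                                                 ┗━━━━
                                                      


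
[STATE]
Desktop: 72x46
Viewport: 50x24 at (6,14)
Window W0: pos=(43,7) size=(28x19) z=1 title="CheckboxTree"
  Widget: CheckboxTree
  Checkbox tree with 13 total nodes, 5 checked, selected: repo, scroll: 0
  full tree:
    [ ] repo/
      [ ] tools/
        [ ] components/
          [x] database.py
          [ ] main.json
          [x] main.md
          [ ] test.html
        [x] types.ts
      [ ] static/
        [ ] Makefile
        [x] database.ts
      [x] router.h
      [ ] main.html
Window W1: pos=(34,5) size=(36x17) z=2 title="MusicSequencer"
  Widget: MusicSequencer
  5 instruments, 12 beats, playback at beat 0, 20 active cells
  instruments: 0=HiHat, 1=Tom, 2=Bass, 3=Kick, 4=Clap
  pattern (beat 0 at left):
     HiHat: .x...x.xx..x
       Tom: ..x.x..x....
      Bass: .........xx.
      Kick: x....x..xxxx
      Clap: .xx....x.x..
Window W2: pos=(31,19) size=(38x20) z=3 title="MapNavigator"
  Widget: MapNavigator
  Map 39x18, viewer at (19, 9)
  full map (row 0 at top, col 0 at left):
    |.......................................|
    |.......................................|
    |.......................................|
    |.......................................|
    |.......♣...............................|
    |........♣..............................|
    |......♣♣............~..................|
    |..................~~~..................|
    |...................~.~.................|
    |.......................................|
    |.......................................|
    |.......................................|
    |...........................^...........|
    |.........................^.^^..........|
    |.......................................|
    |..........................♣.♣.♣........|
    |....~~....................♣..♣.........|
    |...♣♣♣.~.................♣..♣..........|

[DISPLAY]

                            ┃                     
                            ┃                     
                            ┃                     
                            ┃                     
                            ┃                     
                         ┏━━━━━━━━━━━━━━━━━━━━━━━━
                         ┃ MapNavigator           
                         ┠────────────────────────
                         ┃........................
                         ┃........................
                         ┃........................
                         ┃......♣.................
                         ┃.......♣................
                         ┃.....♣♣............~....
                         ┃.................~~~....
                         ┃..................~.~...
                         ┃..................@.....
                         ┃........................
                         ┃........................
                         ┃........................
                         ┃........................
                         ┃........................
                         ┃........................
                         ┃...~~...................


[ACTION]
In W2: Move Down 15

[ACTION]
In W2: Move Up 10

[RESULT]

                            ┃                     
                            ┃                     
                            ┃                     
                            ┃                     
                            ┃                     
                         ┏━━━━━━━━━━━━━━━━━━━━━━━━
                         ┃ MapNavigator           
                         ┠────────────────────────
                         ┃                        
                         ┃........................
                         ┃........................
                         ┃........................
                         ┃........................
                         ┃......♣.................
                         ┃.......♣................
                         ┃.....♣♣............~....
                         ┃.................~@~....
                         ┃..................~.~...
                         ┃........................
                         ┃........................
                         ┃........................
                         ┃........................
                         ┃........................
                         ┃........................


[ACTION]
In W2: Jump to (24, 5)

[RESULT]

                            ┃                     
                            ┃                     
                            ┃                     
                            ┃                     
                            ┃                     
                         ┏━━━━━━━━━━━━━━━━━━━━━━━━
                         ┃ MapNavigator           
                         ┠────────────────────────
                         ┃                        
                         ┃                        
                         ┃                        
                         ┃........................
                         ┃........................
                         ┃........................
                         ┃........................
                         ┃.♣......................
                         ┃..♣...............@.....
                         ┃♣♣............~.........
                         ┃............~~~.........
                         ┃.............~.~........
                         ┃........................
                         ┃........................
                         ┃........................
                         ┃.....................^..


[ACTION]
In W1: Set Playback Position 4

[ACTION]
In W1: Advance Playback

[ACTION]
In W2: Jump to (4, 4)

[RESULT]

                            ┃                     
                            ┃                     
                            ┃                     
                            ┃                     
                            ┃                     
                         ┏━━━━━━━━━━━━━━━━━━━━━━━━
                         ┃ MapNavigator           
                         ┠────────────────────────
                         ┃                        
                         ┃                        
                         ┃                        
                         ┃                        
                         ┃              ..........
                         ┃              ..........
                         ┃              ..........
                         ┃              ..........
                         ┃              ....@..♣..
                         ┃              ........♣.
                         ┃              ......♣♣..
                         ┃              ..........
                         ┃              ..........
                         ┃              ..........
                         ┃              ..........
                         ┃              ..........


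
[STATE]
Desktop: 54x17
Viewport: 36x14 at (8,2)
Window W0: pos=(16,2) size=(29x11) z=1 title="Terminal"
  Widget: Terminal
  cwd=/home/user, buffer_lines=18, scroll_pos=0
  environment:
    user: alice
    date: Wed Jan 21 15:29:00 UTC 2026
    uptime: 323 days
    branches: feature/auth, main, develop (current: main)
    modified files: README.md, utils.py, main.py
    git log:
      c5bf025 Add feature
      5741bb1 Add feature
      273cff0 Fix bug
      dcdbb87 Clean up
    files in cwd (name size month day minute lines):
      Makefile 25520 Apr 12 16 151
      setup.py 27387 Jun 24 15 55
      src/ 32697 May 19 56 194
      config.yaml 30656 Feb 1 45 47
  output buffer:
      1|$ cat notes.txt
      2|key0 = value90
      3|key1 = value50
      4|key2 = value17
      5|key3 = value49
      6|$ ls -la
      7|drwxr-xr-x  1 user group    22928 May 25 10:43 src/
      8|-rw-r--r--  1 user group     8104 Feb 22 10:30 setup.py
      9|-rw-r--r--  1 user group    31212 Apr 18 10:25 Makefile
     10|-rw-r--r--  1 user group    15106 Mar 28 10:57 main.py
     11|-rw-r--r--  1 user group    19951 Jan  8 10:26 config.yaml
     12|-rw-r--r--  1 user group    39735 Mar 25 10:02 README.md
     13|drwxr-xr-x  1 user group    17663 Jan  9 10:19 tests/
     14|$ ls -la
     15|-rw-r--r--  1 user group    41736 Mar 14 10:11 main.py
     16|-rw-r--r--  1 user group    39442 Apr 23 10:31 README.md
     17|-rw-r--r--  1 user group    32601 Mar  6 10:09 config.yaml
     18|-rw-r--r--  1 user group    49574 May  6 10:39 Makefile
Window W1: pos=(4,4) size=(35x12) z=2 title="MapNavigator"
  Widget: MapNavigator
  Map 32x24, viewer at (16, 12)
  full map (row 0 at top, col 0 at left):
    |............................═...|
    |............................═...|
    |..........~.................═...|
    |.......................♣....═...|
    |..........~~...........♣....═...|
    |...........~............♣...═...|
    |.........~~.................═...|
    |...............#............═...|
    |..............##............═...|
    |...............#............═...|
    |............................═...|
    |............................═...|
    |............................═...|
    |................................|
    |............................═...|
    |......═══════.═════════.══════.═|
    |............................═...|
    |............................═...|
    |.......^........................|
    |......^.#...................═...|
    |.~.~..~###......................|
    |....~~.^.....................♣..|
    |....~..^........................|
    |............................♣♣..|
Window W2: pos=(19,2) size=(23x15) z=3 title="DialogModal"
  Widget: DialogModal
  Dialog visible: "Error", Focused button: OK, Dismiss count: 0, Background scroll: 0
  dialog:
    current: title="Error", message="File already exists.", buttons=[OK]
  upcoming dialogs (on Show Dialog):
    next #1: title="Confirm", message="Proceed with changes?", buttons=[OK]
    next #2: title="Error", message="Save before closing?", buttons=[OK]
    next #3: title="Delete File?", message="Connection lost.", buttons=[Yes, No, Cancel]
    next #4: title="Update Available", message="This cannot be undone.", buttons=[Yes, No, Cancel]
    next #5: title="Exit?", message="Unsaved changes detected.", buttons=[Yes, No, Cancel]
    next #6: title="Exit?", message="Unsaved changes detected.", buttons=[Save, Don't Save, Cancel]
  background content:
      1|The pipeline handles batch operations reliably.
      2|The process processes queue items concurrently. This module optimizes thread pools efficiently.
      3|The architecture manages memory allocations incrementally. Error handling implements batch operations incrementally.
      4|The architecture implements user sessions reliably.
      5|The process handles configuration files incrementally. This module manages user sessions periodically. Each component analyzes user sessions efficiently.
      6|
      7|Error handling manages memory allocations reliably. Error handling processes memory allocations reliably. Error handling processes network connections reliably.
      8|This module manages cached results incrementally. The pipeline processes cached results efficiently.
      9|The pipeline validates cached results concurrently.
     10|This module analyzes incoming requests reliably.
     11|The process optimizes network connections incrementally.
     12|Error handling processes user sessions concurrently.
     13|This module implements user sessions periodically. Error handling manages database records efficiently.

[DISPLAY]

        ┏━━┏━━━━━━━━━━━━━━━━━━━━━┓━━
        ┃ T┃ DialogModal         ┃  
━━━━━━━━━━━┠─────────────────────┨──
pNavigator ┃The pipeline handles ┃  
───────────┃The process processes┃  
...........┃The architecture mana┃  
...........┃Th┌───────────────┐pl┃  
...........┃Th│     Error     │ c┃  
...........┃  │File already ex│  ┃  
...........┃Er│      [OK]     │ge┃  
...........┃Th└───────────────┘ c┃━━
...........┃The pipeline validate┃  
...═══════.┃This module analyzes ┃  
━━━━━━━━━━━┃The process optimizes┃  


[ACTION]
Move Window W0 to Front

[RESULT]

        ┏━━━━━━━━━━━━━━━━━━━━━━━━━━━
        ┃ Terminal                  
━━━━━━━━┠───────────────────────────
pNavigat┃$ cat notes.txt            
────────┃key0 = value90             
........┃key1 = value50             
........┃key2 = value17             
........┃key3 = value49             
........┃$ ls -la                   
........┃drwxr-xr-x  1 user group   
........┗━━━━━━━━━━━━━━━━━━━━━━━━━━━
...........┃The pipeline validate┃  
...═══════.┃This module analyzes ┃  
━━━━━━━━━━━┃The process optimizes┃  


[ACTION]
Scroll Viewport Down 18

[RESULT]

        ┃ Terminal                  
━━━━━━━━┠───────────────────────────
pNavigat┃$ cat notes.txt            
────────┃key0 = value90             
........┃key1 = value50             
........┃key2 = value17             
........┃key3 = value49             
........┃$ ls -la                   
........┃drwxr-xr-x  1 user group   
........┗━━━━━━━━━━━━━━━━━━━━━━━━━━━
...........┃The pipeline validate┃  
...═══════.┃This module analyzes ┃  
━━━━━━━━━━━┃The process optimizes┃  
           ┗━━━━━━━━━━━━━━━━━━━━━┛  
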